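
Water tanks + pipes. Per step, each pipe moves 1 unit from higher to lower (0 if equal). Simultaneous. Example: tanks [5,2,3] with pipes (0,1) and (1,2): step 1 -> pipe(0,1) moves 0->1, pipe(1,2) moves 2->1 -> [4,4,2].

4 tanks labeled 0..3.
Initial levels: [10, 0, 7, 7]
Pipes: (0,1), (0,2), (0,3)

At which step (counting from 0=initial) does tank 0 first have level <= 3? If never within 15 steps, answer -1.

Step 1: flows [0->1,0->2,0->3] -> levels [7 1 8 8]
Step 2: flows [0->1,2->0,3->0] -> levels [8 2 7 7]
Step 3: flows [0->1,0->2,0->3] -> levels [5 3 8 8]
Step 4: flows [0->1,2->0,3->0] -> levels [6 4 7 7]
Step 5: flows [0->1,2->0,3->0] -> levels [7 5 6 6]
Step 6: flows [0->1,0->2,0->3] -> levels [4 6 7 7]
Step 7: flows [1->0,2->0,3->0] -> levels [7 5 6 6]
  -> period-2 cycle (repeats step 5); tank 0 never drops to <=3
Tank 0 never reaches <=3 within 15 steps

Answer: -1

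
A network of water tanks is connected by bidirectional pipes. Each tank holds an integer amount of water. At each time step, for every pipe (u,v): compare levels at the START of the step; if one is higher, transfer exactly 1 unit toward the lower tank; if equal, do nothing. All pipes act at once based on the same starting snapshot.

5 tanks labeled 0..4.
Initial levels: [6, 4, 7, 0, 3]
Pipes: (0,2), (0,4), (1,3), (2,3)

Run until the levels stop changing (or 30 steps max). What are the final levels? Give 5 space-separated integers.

Step 1: flows [2->0,0->4,1->3,2->3] -> levels [6 3 5 2 4]
Step 2: flows [0->2,0->4,1->3,2->3] -> levels [4 2 5 4 5]
Step 3: flows [2->0,4->0,3->1,2->3] -> levels [6 3 3 4 4]
Step 4: flows [0->2,0->4,3->1,3->2] -> levels [4 4 5 2 5]
Step 5: flows [2->0,4->0,1->3,2->3] -> levels [6 3 3 4 4]
  -> period-2 cycle: step 5 state = step 3 state; never stabilizes
  -> state at step 30: (30-3) mod 2 = 1, same as step 4 -> [4 4 5 2 5]

Answer: 4 4 5 2 5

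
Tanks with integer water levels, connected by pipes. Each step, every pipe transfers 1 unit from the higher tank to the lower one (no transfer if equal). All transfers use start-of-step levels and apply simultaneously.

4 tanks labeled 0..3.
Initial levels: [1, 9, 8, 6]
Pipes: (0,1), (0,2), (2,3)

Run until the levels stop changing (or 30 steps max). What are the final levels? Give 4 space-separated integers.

Answer: 5 7 7 5

Derivation:
Step 1: flows [1->0,2->0,2->3] -> levels [3 8 6 7]
Step 2: flows [1->0,2->0,3->2] -> levels [5 7 6 6]
Step 3: flows [1->0,2->0,2=3] -> levels [7 6 5 6]
Step 4: flows [0->1,0->2,3->2] -> levels [5 7 7 5]
Step 5: flows [1->0,2->0,2->3] -> levels [7 6 5 6]
  -> period-2 cycle: step 5 state = step 3 state; never stabilizes
  -> state at step 30: (30-3) mod 2 = 1, same as step 4 -> [5 7 7 5]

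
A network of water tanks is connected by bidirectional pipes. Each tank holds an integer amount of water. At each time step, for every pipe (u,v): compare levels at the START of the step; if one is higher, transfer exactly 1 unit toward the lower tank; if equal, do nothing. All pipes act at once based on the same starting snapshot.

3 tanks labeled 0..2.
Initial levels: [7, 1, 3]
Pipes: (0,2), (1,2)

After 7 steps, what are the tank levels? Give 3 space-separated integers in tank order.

Answer: 3 3 5

Derivation:
Step 1: flows [0->2,2->1] -> levels [6 2 3]
Step 2: flows [0->2,2->1] -> levels [5 3 3]
Step 3: flows [0->2,1=2] -> levels [4 3 4]
Step 4: flows [0=2,2->1] -> levels [4 4 3]
Step 5: flows [0->2,1->2] -> levels [3 3 5]
Step 6: flows [2->0,2->1] -> levels [4 4 3]
  -> period-2 cycle: step 6 state = step 4 state
  -> state at step 7: (7-4) mod 2 = 1, same as step 5 -> [3 3 5]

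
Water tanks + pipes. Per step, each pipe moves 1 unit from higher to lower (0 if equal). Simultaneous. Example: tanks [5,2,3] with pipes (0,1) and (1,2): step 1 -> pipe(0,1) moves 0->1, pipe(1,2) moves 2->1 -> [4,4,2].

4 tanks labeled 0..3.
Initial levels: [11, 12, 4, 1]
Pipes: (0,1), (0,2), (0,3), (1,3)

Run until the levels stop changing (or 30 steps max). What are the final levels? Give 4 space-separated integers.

Step 1: flows [1->0,0->2,0->3,1->3] -> levels [10 10 5 3]
Step 2: flows [0=1,0->2,0->3,1->3] -> levels [8 9 6 5]
Step 3: flows [1->0,0->2,0->3,1->3] -> levels [7 7 7 7]
Step 4: flows [0=1,0=2,0=3,1=3] -> levels [7 7 7 7]
  -> stable (no change)

Answer: 7 7 7 7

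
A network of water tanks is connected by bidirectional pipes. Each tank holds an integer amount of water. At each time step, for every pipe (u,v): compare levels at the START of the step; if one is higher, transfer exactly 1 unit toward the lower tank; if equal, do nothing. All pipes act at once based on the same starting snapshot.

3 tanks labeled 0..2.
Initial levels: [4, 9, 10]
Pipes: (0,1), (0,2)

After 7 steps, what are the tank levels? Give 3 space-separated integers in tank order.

Step 1: flows [1->0,2->0] -> levels [6 8 9]
Step 2: flows [1->0,2->0] -> levels [8 7 8]
Step 3: flows [0->1,0=2] -> levels [7 8 8]
Step 4: flows [1->0,2->0] -> levels [9 7 7]
Step 5: flows [0->1,0->2] -> levels [7 8 8]
  -> period-2 cycle: step 5 state = step 3 state
  -> state at step 7: (7-3) mod 2 = 0, same as step 3 -> [7 8 8]

Answer: 7 8 8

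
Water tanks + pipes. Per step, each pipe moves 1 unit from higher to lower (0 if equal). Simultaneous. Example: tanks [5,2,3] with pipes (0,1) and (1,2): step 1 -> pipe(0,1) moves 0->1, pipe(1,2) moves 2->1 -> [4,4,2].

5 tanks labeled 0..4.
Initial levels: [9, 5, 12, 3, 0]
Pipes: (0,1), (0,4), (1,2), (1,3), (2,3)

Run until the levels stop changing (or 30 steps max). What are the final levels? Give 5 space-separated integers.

Step 1: flows [0->1,0->4,2->1,1->3,2->3] -> levels [7 6 10 5 1]
Step 2: flows [0->1,0->4,2->1,1->3,2->3] -> levels [5 7 8 7 2]
Step 3: flows [1->0,0->4,2->1,1=3,2->3] -> levels [5 7 6 8 3]
Step 4: flows [1->0,0->4,1->2,3->1,3->2] -> levels [5 6 8 6 4]
Step 5: flows [1->0,0->4,2->1,1=3,2->3] -> levels [5 6 6 7 5]
Step 6: flows [1->0,0=4,1=2,3->1,3->2] -> levels [6 6 7 5 5]
Step 7: flows [0=1,0->4,2->1,1->3,2->3] -> levels [5 6 5 7 6]
Step 8: flows [1->0,4->0,1->2,3->1,3->2] -> levels [7 5 7 5 5]
Step 9: flows [0->1,0->4,2->1,1=3,2->3] -> levels [5 7 5 6 6]
Step 10: flows [1->0,4->0,1->2,1->3,3->2] -> levels [7 4 7 6 5]
Step 11: flows [0->1,0->4,2->1,3->1,2->3] -> levels [5 7 5 6 6]
  -> period-2 cycle: step 11 state = step 9 state; never stabilizes
  -> state at step 30: (30-9) mod 2 = 1, same as step 10 -> [7 4 7 6 5]

Answer: 7 4 7 6 5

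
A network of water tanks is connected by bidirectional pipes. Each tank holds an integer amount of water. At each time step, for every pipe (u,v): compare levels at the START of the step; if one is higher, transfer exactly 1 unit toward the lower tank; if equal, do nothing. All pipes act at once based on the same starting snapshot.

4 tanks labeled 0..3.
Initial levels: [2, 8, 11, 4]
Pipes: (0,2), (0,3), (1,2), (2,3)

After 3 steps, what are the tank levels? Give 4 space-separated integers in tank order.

Answer: 6 7 6 6

Derivation:
Step 1: flows [2->0,3->0,2->1,2->3] -> levels [4 9 8 4]
Step 2: flows [2->0,0=3,1->2,2->3] -> levels [5 8 7 5]
Step 3: flows [2->0,0=3,1->2,2->3] -> levels [6 7 6 6]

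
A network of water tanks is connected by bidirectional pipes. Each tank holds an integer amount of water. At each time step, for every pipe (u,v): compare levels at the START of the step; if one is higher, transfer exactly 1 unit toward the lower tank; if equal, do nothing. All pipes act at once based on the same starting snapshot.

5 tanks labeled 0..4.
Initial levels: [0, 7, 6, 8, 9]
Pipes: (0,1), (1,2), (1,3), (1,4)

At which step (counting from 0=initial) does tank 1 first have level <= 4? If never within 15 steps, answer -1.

Step 1: flows [1->0,1->2,3->1,4->1] -> levels [1 7 7 7 8]
Step 2: flows [1->0,1=2,1=3,4->1] -> levels [2 7 7 7 7]
Step 3: flows [1->0,1=2,1=3,1=4] -> levels [3 6 7 7 7]
Step 4: flows [1->0,2->1,3->1,4->1] -> levels [4 8 6 6 6]
Step 5: flows [1->0,1->2,1->3,1->4] -> levels [5 4 7 7 7]
Tank 1 first reaches <=4 at step 5

Answer: 5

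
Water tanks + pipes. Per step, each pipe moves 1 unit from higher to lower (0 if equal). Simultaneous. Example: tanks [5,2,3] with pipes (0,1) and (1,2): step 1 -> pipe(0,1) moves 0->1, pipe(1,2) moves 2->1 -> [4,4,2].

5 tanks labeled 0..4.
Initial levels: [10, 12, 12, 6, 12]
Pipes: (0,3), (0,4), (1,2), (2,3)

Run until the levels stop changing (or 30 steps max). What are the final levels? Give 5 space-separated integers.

Answer: 11 10 12 9 10

Derivation:
Step 1: flows [0->3,4->0,1=2,2->3] -> levels [10 12 11 8 11]
Step 2: flows [0->3,4->0,1->2,2->3] -> levels [10 11 11 10 10]
Step 3: flows [0=3,0=4,1=2,2->3] -> levels [10 11 10 11 10]
Step 4: flows [3->0,0=4,1->2,3->2] -> levels [11 10 12 9 10]
Step 5: flows [0->3,0->4,2->1,2->3] -> levels [9 11 10 11 11]
Step 6: flows [3->0,4->0,1->2,3->2] -> levels [11 10 12 9 10]
  -> period-2 cycle: step 6 state = step 4 state; never stabilizes
  -> state at step 30: (30-4) mod 2 = 0, same as step 4 -> [11 10 12 9 10]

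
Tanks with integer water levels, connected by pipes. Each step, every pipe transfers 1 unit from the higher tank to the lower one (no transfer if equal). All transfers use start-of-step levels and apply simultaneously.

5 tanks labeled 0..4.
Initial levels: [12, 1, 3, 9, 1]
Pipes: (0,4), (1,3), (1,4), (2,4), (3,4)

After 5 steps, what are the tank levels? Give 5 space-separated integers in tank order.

Step 1: flows [0->4,3->1,1=4,2->4,3->4] -> levels [11 2 2 7 4]
Step 2: flows [0->4,3->1,4->1,4->2,3->4] -> levels [10 4 3 5 4]
Step 3: flows [0->4,3->1,1=4,4->2,3->4] -> levels [9 5 4 3 5]
Step 4: flows [0->4,1->3,1=4,4->2,4->3] -> levels [8 4 5 5 4]
Step 5: flows [0->4,3->1,1=4,2->4,3->4] -> levels [7 5 4 3 7]

Answer: 7 5 4 3 7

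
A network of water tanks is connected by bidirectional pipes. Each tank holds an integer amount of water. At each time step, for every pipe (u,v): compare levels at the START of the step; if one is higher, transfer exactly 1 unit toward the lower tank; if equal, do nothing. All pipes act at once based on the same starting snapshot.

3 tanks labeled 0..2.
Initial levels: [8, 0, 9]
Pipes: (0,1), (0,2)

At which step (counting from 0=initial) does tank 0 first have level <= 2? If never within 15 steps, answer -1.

Answer: -1

Derivation:
Step 1: flows [0->1,2->0] -> levels [8 1 8]
Step 2: flows [0->1,0=2] -> levels [7 2 8]
Step 3: flows [0->1,2->0] -> levels [7 3 7]
Step 4: flows [0->1,0=2] -> levels [6 4 7]
Step 5: flows [0->1,2->0] -> levels [6 5 6]
Step 6: flows [0->1,0=2] -> levels [5 6 6]
Step 7: flows [1->0,2->0] -> levels [7 5 5]
Step 8: flows [0->1,0->2] -> levels [5 6 6]
  -> period-2 cycle (repeats step 6); tank 0 never drops to <=2
Tank 0 never reaches <=2 within 15 steps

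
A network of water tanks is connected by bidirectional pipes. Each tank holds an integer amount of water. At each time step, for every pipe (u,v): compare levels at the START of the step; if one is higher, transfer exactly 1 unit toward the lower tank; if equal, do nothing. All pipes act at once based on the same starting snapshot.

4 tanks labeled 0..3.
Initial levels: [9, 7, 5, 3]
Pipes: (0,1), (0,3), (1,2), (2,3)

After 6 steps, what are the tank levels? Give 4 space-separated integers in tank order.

Step 1: flows [0->1,0->3,1->2,2->3] -> levels [7 7 5 5]
Step 2: flows [0=1,0->3,1->2,2=3] -> levels [6 6 6 6]
Step 3: flows [0=1,0=3,1=2,2=3] -> levels [6 6 6 6]
  -> stable; steps 4..6 unchanged -> [6 6 6 6]

Answer: 6 6 6 6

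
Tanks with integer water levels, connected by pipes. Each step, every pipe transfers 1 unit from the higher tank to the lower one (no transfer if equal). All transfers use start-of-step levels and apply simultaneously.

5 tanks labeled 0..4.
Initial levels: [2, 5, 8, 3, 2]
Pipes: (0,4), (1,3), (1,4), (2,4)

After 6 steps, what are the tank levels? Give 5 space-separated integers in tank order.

Step 1: flows [0=4,1->3,1->4,2->4] -> levels [2 3 7 4 4]
Step 2: flows [4->0,3->1,4->1,2->4] -> levels [3 5 6 3 3]
Step 3: flows [0=4,1->3,1->4,2->4] -> levels [3 3 5 4 5]
Step 4: flows [4->0,3->1,4->1,2=4] -> levels [4 5 5 3 3]
Step 5: flows [0->4,1->3,1->4,2->4] -> levels [3 3 4 4 6]
Step 6: flows [4->0,3->1,4->1,4->2] -> levels [4 5 5 3 3]

Answer: 4 5 5 3 3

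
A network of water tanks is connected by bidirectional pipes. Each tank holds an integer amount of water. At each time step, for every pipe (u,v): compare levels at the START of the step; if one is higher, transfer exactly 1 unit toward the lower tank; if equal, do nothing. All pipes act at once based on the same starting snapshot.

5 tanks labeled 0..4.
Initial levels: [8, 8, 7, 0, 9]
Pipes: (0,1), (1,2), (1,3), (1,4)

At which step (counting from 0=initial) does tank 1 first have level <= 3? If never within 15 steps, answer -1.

Answer: -1

Derivation:
Step 1: flows [0=1,1->2,1->3,4->1] -> levels [8 7 8 1 8]
Step 2: flows [0->1,2->1,1->3,4->1] -> levels [7 9 7 2 7]
Step 3: flows [1->0,1->2,1->3,1->4] -> levels [8 5 8 3 8]
Step 4: flows [0->1,2->1,1->3,4->1] -> levels [7 7 7 4 7]
Step 5: flows [0=1,1=2,1->3,1=4] -> levels [7 6 7 5 7]
Step 6: flows [0->1,2->1,1->3,4->1] -> levels [6 8 6 6 6]
Step 7: flows [1->0,1->2,1->3,1->4] -> levels [7 4 7 7 7]
Step 8: flows [0->1,2->1,3->1,4->1] -> levels [6 8 6 6 6]
  -> period-2 cycle (repeats step 6); tank 1 never drops to <=3
Tank 1 never reaches <=3 within 15 steps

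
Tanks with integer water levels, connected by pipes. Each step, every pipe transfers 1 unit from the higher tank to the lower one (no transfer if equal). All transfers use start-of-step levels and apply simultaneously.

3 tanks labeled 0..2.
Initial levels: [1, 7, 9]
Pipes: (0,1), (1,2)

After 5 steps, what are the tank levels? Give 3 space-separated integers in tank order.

Answer: 6 5 6

Derivation:
Step 1: flows [1->0,2->1] -> levels [2 7 8]
Step 2: flows [1->0,2->1] -> levels [3 7 7]
Step 3: flows [1->0,1=2] -> levels [4 6 7]
Step 4: flows [1->0,2->1] -> levels [5 6 6]
Step 5: flows [1->0,1=2] -> levels [6 5 6]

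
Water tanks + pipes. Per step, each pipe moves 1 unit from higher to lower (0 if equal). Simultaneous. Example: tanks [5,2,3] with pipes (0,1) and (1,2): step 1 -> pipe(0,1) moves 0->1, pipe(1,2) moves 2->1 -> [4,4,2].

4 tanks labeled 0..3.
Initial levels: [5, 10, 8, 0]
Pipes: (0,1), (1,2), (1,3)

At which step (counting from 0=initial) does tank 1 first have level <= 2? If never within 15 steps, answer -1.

Answer: -1

Derivation:
Step 1: flows [1->0,1->2,1->3] -> levels [6 7 9 1]
Step 2: flows [1->0,2->1,1->3] -> levels [7 6 8 2]
Step 3: flows [0->1,2->1,1->3] -> levels [6 7 7 3]
Step 4: flows [1->0,1=2,1->3] -> levels [7 5 7 4]
Step 5: flows [0->1,2->1,1->3] -> levels [6 6 6 5]
Step 6: flows [0=1,1=2,1->3] -> levels [6 5 6 6]
Step 7: flows [0->1,2->1,3->1] -> levels [5 8 5 5]
Step 8: flows [1->0,1->2,1->3] -> levels [6 5 6 6]
  -> period-2 cycle (repeats step 6); tank 1 never drops to <=2
Tank 1 never reaches <=2 within 15 steps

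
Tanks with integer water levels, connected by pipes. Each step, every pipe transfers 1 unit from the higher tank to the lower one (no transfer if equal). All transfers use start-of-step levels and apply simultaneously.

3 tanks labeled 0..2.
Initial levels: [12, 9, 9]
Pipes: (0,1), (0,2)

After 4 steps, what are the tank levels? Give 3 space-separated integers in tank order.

Answer: 10 10 10

Derivation:
Step 1: flows [0->1,0->2] -> levels [10 10 10]
Step 2: flows [0=1,0=2] -> levels [10 10 10]
  -> stable; steps 3..4 unchanged -> [10 10 10]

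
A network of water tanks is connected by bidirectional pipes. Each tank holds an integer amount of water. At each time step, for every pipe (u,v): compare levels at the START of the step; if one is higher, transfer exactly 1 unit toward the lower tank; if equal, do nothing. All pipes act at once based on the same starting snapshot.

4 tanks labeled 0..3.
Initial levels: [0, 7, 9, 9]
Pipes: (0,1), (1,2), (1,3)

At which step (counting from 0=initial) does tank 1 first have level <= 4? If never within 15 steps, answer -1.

Answer: 7

Derivation:
Step 1: flows [1->0,2->1,3->1] -> levels [1 8 8 8]
Step 2: flows [1->0,1=2,1=3] -> levels [2 7 8 8]
Step 3: flows [1->0,2->1,3->1] -> levels [3 8 7 7]
Step 4: flows [1->0,1->2,1->3] -> levels [4 5 8 8]
Step 5: flows [1->0,2->1,3->1] -> levels [5 6 7 7]
Step 6: flows [1->0,2->1,3->1] -> levels [6 7 6 6]
Step 7: flows [1->0,1->2,1->3] -> levels [7 4 7 7]
Tank 1 first reaches <=4 at step 7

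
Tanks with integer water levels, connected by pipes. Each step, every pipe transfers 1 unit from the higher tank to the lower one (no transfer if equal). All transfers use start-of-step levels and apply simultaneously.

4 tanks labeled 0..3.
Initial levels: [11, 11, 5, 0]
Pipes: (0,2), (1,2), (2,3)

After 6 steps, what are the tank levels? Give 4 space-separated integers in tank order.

Answer: 8 8 5 6

Derivation:
Step 1: flows [0->2,1->2,2->3] -> levels [10 10 6 1]
Step 2: flows [0->2,1->2,2->3] -> levels [9 9 7 2]
Step 3: flows [0->2,1->2,2->3] -> levels [8 8 8 3]
Step 4: flows [0=2,1=2,2->3] -> levels [8 8 7 4]
Step 5: flows [0->2,1->2,2->3] -> levels [7 7 8 5]
Step 6: flows [2->0,2->1,2->3] -> levels [8 8 5 6]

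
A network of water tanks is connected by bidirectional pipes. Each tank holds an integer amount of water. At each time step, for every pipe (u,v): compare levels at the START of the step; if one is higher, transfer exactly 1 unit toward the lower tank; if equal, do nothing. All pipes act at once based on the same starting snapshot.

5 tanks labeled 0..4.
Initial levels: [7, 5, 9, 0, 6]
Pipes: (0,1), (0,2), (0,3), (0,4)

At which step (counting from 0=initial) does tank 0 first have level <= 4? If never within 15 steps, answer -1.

Answer: 3

Derivation:
Step 1: flows [0->1,2->0,0->3,0->4] -> levels [5 6 8 1 7]
Step 2: flows [1->0,2->0,0->3,4->0] -> levels [7 5 7 2 6]
Step 3: flows [0->1,0=2,0->3,0->4] -> levels [4 6 7 3 7]
Tank 0 first reaches <=4 at step 3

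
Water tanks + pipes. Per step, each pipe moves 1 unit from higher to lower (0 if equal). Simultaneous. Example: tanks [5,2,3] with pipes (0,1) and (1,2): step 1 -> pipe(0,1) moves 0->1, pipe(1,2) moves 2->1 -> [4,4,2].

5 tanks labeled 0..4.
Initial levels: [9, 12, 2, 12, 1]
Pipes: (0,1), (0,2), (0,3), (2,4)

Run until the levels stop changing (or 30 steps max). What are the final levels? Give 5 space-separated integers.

Answer: 9 7 6 7 7

Derivation:
Step 1: flows [1->0,0->2,3->0,2->4] -> levels [10 11 2 11 2]
Step 2: flows [1->0,0->2,3->0,2=4] -> levels [11 10 3 10 2]
Step 3: flows [0->1,0->2,0->3,2->4] -> levels [8 11 3 11 3]
Step 4: flows [1->0,0->2,3->0,2=4] -> levels [9 10 4 10 3]
Step 5: flows [1->0,0->2,3->0,2->4] -> levels [10 9 4 9 4]
Step 6: flows [0->1,0->2,0->3,2=4] -> levels [7 10 5 10 4]
Step 7: flows [1->0,0->2,3->0,2->4] -> levels [8 9 5 9 5]
Step 8: flows [1->0,0->2,3->0,2=4] -> levels [9 8 6 8 5]
Step 9: flows [0->1,0->2,0->3,2->4] -> levels [6 9 6 9 6]
Step 10: flows [1->0,0=2,3->0,2=4] -> levels [8 8 6 8 6]
Step 11: flows [0=1,0->2,0=3,2=4] -> levels [7 8 7 8 6]
Step 12: flows [1->0,0=2,3->0,2->4] -> levels [9 7 6 7 7]
Step 13: flows [0->1,0->2,0->3,4->2] -> levels [6 8 8 8 6]
Step 14: flows [1->0,2->0,3->0,2->4] -> levels [9 7 6 7 7]
  -> period-2 cycle: step 14 state = step 12 state; never stabilizes
  -> state at step 30: (30-12) mod 2 = 0, same as step 12 -> [9 7 6 7 7]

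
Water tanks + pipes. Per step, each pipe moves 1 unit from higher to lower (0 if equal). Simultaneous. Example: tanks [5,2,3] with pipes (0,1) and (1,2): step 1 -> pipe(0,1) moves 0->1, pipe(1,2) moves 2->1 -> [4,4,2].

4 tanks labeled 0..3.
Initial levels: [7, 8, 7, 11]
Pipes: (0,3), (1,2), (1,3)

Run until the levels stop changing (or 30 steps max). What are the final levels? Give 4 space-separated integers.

Step 1: flows [3->0,1->2,3->1] -> levels [8 8 8 9]
Step 2: flows [3->0,1=2,3->1] -> levels [9 9 8 7]
Step 3: flows [0->3,1->2,1->3] -> levels [8 7 9 9]
Step 4: flows [3->0,2->1,3->1] -> levels [9 9 8 7]
  -> period-2 cycle: step 4 state = step 2 state; never stabilizes
  -> state at step 30: (30-2) mod 2 = 0, same as step 2 -> [9 9 8 7]

Answer: 9 9 8 7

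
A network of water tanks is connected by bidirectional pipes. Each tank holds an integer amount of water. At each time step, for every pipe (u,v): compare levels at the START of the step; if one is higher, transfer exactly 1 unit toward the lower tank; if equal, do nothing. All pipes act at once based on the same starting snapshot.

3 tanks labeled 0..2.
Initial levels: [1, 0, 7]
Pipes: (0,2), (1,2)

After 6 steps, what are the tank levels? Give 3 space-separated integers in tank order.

Answer: 2 2 4

Derivation:
Step 1: flows [2->0,2->1] -> levels [2 1 5]
Step 2: flows [2->0,2->1] -> levels [3 2 3]
Step 3: flows [0=2,2->1] -> levels [3 3 2]
Step 4: flows [0->2,1->2] -> levels [2 2 4]
Step 5: flows [2->0,2->1] -> levels [3 3 2]
  -> period-2 cycle: step 5 state = step 3 state
  -> state at step 6: (6-3) mod 2 = 1, same as step 4 -> [2 2 4]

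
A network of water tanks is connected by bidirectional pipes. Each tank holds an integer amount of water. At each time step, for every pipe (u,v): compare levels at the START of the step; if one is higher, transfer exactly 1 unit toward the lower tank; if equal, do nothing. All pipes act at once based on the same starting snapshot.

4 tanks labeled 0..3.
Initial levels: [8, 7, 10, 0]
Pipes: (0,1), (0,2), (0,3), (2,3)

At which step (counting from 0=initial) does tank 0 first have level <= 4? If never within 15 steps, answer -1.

Answer: -1

Derivation:
Step 1: flows [0->1,2->0,0->3,2->3] -> levels [7 8 8 2]
Step 2: flows [1->0,2->0,0->3,2->3] -> levels [8 7 6 4]
Step 3: flows [0->1,0->2,0->3,2->3] -> levels [5 8 6 6]
Step 4: flows [1->0,2->0,3->0,2=3] -> levels [8 7 5 5]
Step 5: flows [0->1,0->2,0->3,2=3] -> levels [5 8 6 6]
  -> period-2 cycle (repeats step 3); tank 0 never drops to <=4
Tank 0 never reaches <=4 within 15 steps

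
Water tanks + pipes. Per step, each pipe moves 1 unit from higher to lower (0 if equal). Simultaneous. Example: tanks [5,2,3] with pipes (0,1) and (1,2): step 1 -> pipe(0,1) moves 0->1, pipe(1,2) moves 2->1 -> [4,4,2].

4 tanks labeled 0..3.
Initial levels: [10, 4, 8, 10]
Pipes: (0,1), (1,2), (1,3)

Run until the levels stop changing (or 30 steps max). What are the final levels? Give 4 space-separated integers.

Step 1: flows [0->1,2->1,3->1] -> levels [9 7 7 9]
Step 2: flows [0->1,1=2,3->1] -> levels [8 9 7 8]
Step 3: flows [1->0,1->2,1->3] -> levels [9 6 8 9]
Step 4: flows [0->1,2->1,3->1] -> levels [8 9 7 8]
  -> period-2 cycle: step 4 state = step 2 state; never stabilizes
  -> state at step 30: (30-2) mod 2 = 0, same as step 2 -> [8 9 7 8]

Answer: 8 9 7 8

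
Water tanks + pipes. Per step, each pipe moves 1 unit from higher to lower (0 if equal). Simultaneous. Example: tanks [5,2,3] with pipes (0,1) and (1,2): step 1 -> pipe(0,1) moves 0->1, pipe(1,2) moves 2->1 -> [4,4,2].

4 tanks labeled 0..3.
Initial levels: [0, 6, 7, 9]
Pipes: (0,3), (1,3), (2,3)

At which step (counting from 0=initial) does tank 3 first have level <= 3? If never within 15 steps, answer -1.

Answer: -1

Derivation:
Step 1: flows [3->0,3->1,3->2] -> levels [1 7 8 6]
Step 2: flows [3->0,1->3,2->3] -> levels [2 6 7 7]
Step 3: flows [3->0,3->1,2=3] -> levels [3 7 7 5]
Step 4: flows [3->0,1->3,2->3] -> levels [4 6 6 6]
Step 5: flows [3->0,1=3,2=3] -> levels [5 6 6 5]
Step 6: flows [0=3,1->3,2->3] -> levels [5 5 5 7]
Step 7: flows [3->0,3->1,3->2] -> levels [6 6 6 4]
Step 8: flows [0->3,1->3,2->3] -> levels [5 5 5 7]
  -> period-2 cycle (repeats step 6); tank 3 never drops to <=3
Tank 3 never reaches <=3 within 15 steps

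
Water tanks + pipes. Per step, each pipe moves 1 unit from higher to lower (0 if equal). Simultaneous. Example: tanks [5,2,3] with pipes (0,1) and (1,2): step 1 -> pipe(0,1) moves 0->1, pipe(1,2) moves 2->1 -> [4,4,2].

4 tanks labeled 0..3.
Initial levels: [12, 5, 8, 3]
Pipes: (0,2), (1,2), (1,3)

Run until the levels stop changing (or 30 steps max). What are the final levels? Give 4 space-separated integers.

Answer: 7 6 8 7

Derivation:
Step 1: flows [0->2,2->1,1->3] -> levels [11 5 8 4]
Step 2: flows [0->2,2->1,1->3] -> levels [10 5 8 5]
Step 3: flows [0->2,2->1,1=3] -> levels [9 6 8 5]
Step 4: flows [0->2,2->1,1->3] -> levels [8 6 8 6]
Step 5: flows [0=2,2->1,1=3] -> levels [8 7 7 6]
Step 6: flows [0->2,1=2,1->3] -> levels [7 6 8 7]
Step 7: flows [2->0,2->1,3->1] -> levels [8 8 6 6]
Step 8: flows [0->2,1->2,1->3] -> levels [7 6 8 7]
  -> period-2 cycle: step 8 state = step 6 state; never stabilizes
  -> state at step 30: (30-6) mod 2 = 0, same as step 6 -> [7 6 8 7]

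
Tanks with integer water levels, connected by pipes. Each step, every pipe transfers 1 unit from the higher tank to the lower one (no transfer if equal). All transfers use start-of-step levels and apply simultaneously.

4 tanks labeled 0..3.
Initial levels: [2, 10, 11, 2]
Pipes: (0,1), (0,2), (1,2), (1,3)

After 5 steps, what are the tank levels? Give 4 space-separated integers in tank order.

Step 1: flows [1->0,2->0,2->1,1->3] -> levels [4 9 9 3]
Step 2: flows [1->0,2->0,1=2,1->3] -> levels [6 7 8 4]
Step 3: flows [1->0,2->0,2->1,1->3] -> levels [8 6 6 5]
Step 4: flows [0->1,0->2,1=2,1->3] -> levels [6 6 7 6]
Step 5: flows [0=1,2->0,2->1,1=3] -> levels [7 7 5 6]

Answer: 7 7 5 6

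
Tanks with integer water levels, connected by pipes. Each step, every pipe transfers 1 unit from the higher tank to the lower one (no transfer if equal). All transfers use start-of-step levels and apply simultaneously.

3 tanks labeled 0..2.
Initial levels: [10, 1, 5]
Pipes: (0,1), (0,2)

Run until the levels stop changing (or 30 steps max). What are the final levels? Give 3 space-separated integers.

Step 1: flows [0->1,0->2] -> levels [8 2 6]
Step 2: flows [0->1,0->2] -> levels [6 3 7]
Step 3: flows [0->1,2->0] -> levels [6 4 6]
Step 4: flows [0->1,0=2] -> levels [5 5 6]
Step 5: flows [0=1,2->0] -> levels [6 5 5]
Step 6: flows [0->1,0->2] -> levels [4 6 6]
Step 7: flows [1->0,2->0] -> levels [6 5 5]
  -> period-2 cycle: step 7 state = step 5 state; never stabilizes
  -> state at step 30: (30-5) mod 2 = 1, same as step 6 -> [4 6 6]

Answer: 4 6 6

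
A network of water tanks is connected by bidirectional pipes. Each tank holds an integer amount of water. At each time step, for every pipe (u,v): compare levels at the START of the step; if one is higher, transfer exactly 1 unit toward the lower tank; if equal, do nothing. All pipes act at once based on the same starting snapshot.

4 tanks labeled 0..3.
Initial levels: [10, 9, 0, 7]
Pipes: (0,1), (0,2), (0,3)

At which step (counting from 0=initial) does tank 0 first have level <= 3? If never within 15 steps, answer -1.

Step 1: flows [0->1,0->2,0->3] -> levels [7 10 1 8]
Step 2: flows [1->0,0->2,3->0] -> levels [8 9 2 7]
Step 3: flows [1->0,0->2,0->3] -> levels [7 8 3 8]
Step 4: flows [1->0,0->2,3->0] -> levels [8 7 4 7]
Step 5: flows [0->1,0->2,0->3] -> levels [5 8 5 8]
Step 6: flows [1->0,0=2,3->0] -> levels [7 7 5 7]
Step 7: flows [0=1,0->2,0=3] -> levels [6 7 6 7]
Step 8: flows [1->0,0=2,3->0] -> levels [8 6 6 6]
Step 9: flows [0->1,0->2,0->3] -> levels [5 7 7 7]
Step 10: flows [1->0,2->0,3->0] -> levels [8 6 6 6]
  -> period-2 cycle (repeats step 8); tank 0 never drops to <=3
Tank 0 never reaches <=3 within 15 steps

Answer: -1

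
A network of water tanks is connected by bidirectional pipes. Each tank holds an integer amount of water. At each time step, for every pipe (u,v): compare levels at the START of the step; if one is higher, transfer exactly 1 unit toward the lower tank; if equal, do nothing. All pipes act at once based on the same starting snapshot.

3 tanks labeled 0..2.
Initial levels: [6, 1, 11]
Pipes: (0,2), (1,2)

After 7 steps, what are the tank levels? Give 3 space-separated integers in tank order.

Step 1: flows [2->0,2->1] -> levels [7 2 9]
Step 2: flows [2->0,2->1] -> levels [8 3 7]
Step 3: flows [0->2,2->1] -> levels [7 4 7]
Step 4: flows [0=2,2->1] -> levels [7 5 6]
Step 5: flows [0->2,2->1] -> levels [6 6 6]
Step 6: flows [0=2,1=2] -> levels [6 6 6]
  -> stable; steps 7..7 unchanged -> [6 6 6]

Answer: 6 6 6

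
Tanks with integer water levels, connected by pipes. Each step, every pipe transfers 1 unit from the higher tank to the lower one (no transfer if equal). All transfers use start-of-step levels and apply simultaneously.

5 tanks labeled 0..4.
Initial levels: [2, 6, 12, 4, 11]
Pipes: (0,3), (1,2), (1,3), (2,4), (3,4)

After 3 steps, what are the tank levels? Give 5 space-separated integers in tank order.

Step 1: flows [3->0,2->1,1->3,2->4,4->3] -> levels [3 6 10 5 11]
Step 2: flows [3->0,2->1,1->3,4->2,4->3] -> levels [4 6 10 6 9]
Step 3: flows [3->0,2->1,1=3,2->4,4->3] -> levels [5 7 8 6 9]

Answer: 5 7 8 6 9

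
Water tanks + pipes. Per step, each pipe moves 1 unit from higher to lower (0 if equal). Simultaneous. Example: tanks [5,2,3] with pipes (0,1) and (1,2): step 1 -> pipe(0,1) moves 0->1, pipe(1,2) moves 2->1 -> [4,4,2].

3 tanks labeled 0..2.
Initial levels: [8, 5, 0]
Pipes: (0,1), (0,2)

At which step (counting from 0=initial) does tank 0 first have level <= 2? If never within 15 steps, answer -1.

Step 1: flows [0->1,0->2] -> levels [6 6 1]
Step 2: flows [0=1,0->2] -> levels [5 6 2]
Step 3: flows [1->0,0->2] -> levels [5 5 3]
Step 4: flows [0=1,0->2] -> levels [4 5 4]
Step 5: flows [1->0,0=2] -> levels [5 4 4]
Step 6: flows [0->1,0->2] -> levels [3 5 5]
Step 7: flows [1->0,2->0] -> levels [5 4 4]
  -> period-2 cycle (repeats step 5); tank 0 never drops to <=2
Tank 0 never reaches <=2 within 15 steps

Answer: -1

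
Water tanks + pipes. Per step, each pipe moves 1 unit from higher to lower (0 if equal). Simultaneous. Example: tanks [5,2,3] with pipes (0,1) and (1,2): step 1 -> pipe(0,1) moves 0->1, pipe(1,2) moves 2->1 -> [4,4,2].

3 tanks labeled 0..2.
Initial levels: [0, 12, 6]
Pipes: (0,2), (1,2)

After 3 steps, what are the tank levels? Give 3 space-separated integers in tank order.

Step 1: flows [2->0,1->2] -> levels [1 11 6]
Step 2: flows [2->0,1->2] -> levels [2 10 6]
Step 3: flows [2->0,1->2] -> levels [3 9 6]

Answer: 3 9 6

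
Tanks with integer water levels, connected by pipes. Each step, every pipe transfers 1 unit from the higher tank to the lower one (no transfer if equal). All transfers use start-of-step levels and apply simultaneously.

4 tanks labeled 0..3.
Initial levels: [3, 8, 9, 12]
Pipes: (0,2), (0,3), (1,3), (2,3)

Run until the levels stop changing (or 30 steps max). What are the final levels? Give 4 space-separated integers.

Answer: 7 8 9 8

Derivation:
Step 1: flows [2->0,3->0,3->1,3->2] -> levels [5 9 9 9]
Step 2: flows [2->0,3->0,1=3,2=3] -> levels [7 9 8 8]
Step 3: flows [2->0,3->0,1->3,2=3] -> levels [9 8 7 8]
Step 4: flows [0->2,0->3,1=3,3->2] -> levels [7 8 9 8]
Step 5: flows [2->0,3->0,1=3,2->3] -> levels [9 8 7 8]
  -> period-2 cycle: step 5 state = step 3 state; never stabilizes
  -> state at step 30: (30-3) mod 2 = 1, same as step 4 -> [7 8 9 8]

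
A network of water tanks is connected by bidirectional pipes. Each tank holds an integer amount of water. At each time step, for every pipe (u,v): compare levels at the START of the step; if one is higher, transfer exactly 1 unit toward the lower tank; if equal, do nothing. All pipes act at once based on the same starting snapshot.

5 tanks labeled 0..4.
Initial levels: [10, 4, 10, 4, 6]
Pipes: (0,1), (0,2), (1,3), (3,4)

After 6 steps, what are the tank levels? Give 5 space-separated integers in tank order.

Answer: 8 7 7 6 6

Derivation:
Step 1: flows [0->1,0=2,1=3,4->3] -> levels [9 5 10 5 5]
Step 2: flows [0->1,2->0,1=3,3=4] -> levels [9 6 9 5 5]
Step 3: flows [0->1,0=2,1->3,3=4] -> levels [8 6 9 6 5]
Step 4: flows [0->1,2->0,1=3,3->4] -> levels [8 7 8 5 6]
Step 5: flows [0->1,0=2,1->3,4->3] -> levels [7 7 8 7 5]
Step 6: flows [0=1,2->0,1=3,3->4] -> levels [8 7 7 6 6]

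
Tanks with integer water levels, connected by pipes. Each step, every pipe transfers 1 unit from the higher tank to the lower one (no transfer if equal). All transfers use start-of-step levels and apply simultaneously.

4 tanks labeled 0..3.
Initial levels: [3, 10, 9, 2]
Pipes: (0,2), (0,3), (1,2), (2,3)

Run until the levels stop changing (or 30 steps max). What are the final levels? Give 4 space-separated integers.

Step 1: flows [2->0,0->3,1->2,2->3] -> levels [3 9 8 4]
Step 2: flows [2->0,3->0,1->2,2->3] -> levels [5 8 7 4]
Step 3: flows [2->0,0->3,1->2,2->3] -> levels [5 7 6 6]
Step 4: flows [2->0,3->0,1->2,2=3] -> levels [7 6 6 5]
Step 5: flows [0->2,0->3,1=2,2->3] -> levels [5 6 6 7]
Step 6: flows [2->0,3->0,1=2,3->2] -> levels [7 6 6 5]
  -> period-2 cycle: step 6 state = step 4 state; never stabilizes
  -> state at step 30: (30-4) mod 2 = 0, same as step 4 -> [7 6 6 5]

Answer: 7 6 6 5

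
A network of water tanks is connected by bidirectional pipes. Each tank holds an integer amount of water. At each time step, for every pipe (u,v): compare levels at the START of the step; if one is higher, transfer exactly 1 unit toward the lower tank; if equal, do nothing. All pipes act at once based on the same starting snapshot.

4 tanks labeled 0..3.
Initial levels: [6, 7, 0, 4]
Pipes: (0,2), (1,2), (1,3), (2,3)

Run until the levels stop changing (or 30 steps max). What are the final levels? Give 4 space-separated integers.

Step 1: flows [0->2,1->2,1->3,3->2] -> levels [5 5 3 4]
Step 2: flows [0->2,1->2,1->3,3->2] -> levels [4 3 6 4]
Step 3: flows [2->0,2->1,3->1,2->3] -> levels [5 5 3 4]
  -> period-2 cycle: step 3 state = step 1 state; never stabilizes
  -> state at step 30: (30-1) mod 2 = 1, same as step 2 -> [4 3 6 4]

Answer: 4 3 6 4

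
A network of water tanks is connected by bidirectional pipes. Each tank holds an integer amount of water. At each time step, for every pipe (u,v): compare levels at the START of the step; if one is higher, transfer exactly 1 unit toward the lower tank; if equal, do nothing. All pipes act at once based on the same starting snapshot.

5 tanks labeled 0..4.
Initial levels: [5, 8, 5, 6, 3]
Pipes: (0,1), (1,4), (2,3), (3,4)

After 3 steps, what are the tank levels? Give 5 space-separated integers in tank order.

Answer: 5 6 6 4 6

Derivation:
Step 1: flows [1->0,1->4,3->2,3->4] -> levels [6 6 6 4 5]
Step 2: flows [0=1,1->4,2->3,4->3] -> levels [6 5 5 6 5]
Step 3: flows [0->1,1=4,3->2,3->4] -> levels [5 6 6 4 6]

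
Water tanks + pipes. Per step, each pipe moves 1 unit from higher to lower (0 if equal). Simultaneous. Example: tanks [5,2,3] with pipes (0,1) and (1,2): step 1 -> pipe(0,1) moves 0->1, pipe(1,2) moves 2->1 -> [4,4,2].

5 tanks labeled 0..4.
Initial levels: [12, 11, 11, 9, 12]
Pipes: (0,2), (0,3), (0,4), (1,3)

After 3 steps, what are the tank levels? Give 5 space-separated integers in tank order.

Step 1: flows [0->2,0->3,0=4,1->3] -> levels [10 10 12 11 12]
Step 2: flows [2->0,3->0,4->0,3->1] -> levels [13 11 11 9 11]
Step 3: flows [0->2,0->3,0->4,1->3] -> levels [10 10 12 11 12]

Answer: 10 10 12 11 12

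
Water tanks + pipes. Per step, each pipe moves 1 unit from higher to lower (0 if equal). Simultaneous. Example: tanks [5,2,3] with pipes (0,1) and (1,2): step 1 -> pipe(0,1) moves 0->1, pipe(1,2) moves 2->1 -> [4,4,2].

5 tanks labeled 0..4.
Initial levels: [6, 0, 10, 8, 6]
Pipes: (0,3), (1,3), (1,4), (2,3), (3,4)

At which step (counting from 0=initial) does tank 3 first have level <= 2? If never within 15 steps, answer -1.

Answer: -1

Derivation:
Step 1: flows [3->0,3->1,4->1,2->3,3->4] -> levels [7 2 9 6 6]
Step 2: flows [0->3,3->1,4->1,2->3,3=4] -> levels [6 4 8 7 5]
Step 3: flows [3->0,3->1,4->1,2->3,3->4] -> levels [7 6 7 5 5]
Step 4: flows [0->3,1->3,1->4,2->3,3=4] -> levels [6 4 6 8 6]
Step 5: flows [3->0,3->1,4->1,3->2,3->4] -> levels [7 6 7 4 6]
Step 6: flows [0->3,1->3,1=4,2->3,4->3] -> levels [6 5 6 8 5]
Step 7: flows [3->0,3->1,1=4,3->2,3->4] -> levels [7 6 7 4 6]
  -> period-2 cycle (repeats step 5); tank 3 never drops to <=2
Tank 3 never reaches <=2 within 15 steps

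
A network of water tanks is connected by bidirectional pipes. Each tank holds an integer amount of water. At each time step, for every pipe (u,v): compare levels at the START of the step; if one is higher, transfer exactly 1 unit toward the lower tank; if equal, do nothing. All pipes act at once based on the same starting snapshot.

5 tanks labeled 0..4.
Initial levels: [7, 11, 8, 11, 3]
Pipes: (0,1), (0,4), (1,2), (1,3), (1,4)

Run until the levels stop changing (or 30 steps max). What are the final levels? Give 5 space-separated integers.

Step 1: flows [1->0,0->4,1->2,1=3,1->4] -> levels [7 8 9 11 5]
Step 2: flows [1->0,0->4,2->1,3->1,1->4] -> levels [7 8 8 10 7]
Step 3: flows [1->0,0=4,1=2,3->1,1->4] -> levels [8 7 8 9 8]
Step 4: flows [0->1,0=4,2->1,3->1,4->1] -> levels [7 11 7 8 7]
Step 5: flows [1->0,0=4,1->2,1->3,1->4] -> levels [8 7 8 9 8]
  -> period-2 cycle: step 5 state = step 3 state; never stabilizes
  -> state at step 30: (30-3) mod 2 = 1, same as step 4 -> [7 11 7 8 7]

Answer: 7 11 7 8 7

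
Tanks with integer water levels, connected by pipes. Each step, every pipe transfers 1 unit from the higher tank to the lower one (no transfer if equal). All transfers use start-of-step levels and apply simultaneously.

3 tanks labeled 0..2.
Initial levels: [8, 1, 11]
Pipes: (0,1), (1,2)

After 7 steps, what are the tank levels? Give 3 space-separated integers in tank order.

Step 1: flows [0->1,2->1] -> levels [7 3 10]
Step 2: flows [0->1,2->1] -> levels [6 5 9]
Step 3: flows [0->1,2->1] -> levels [5 7 8]
Step 4: flows [1->0,2->1] -> levels [6 7 7]
Step 5: flows [1->0,1=2] -> levels [7 6 7]
Step 6: flows [0->1,2->1] -> levels [6 8 6]
Step 7: flows [1->0,1->2] -> levels [7 6 7]

Answer: 7 6 7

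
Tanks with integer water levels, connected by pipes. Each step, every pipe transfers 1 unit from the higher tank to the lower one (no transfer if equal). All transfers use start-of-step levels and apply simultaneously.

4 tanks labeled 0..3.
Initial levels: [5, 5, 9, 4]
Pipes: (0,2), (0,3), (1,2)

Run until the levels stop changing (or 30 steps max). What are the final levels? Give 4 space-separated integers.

Answer: 6 7 5 5

Derivation:
Step 1: flows [2->0,0->3,2->1] -> levels [5 6 7 5]
Step 2: flows [2->0,0=3,2->1] -> levels [6 7 5 5]
Step 3: flows [0->2,0->3,1->2] -> levels [4 6 7 6]
Step 4: flows [2->0,3->0,2->1] -> levels [6 7 5 5]
  -> period-2 cycle: step 4 state = step 2 state; never stabilizes
  -> state at step 30: (30-2) mod 2 = 0, same as step 2 -> [6 7 5 5]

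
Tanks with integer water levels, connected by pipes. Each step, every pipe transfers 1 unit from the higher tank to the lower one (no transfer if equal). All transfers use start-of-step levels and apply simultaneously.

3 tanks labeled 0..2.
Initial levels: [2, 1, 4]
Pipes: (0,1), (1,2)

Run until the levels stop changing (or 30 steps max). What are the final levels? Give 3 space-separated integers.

Answer: 3 1 3

Derivation:
Step 1: flows [0->1,2->1] -> levels [1 3 3]
Step 2: flows [1->0,1=2] -> levels [2 2 3]
Step 3: flows [0=1,2->1] -> levels [2 3 2]
Step 4: flows [1->0,1->2] -> levels [3 1 3]
Step 5: flows [0->1,2->1] -> levels [2 3 2]
  -> period-2 cycle: step 5 state = step 3 state; never stabilizes
  -> state at step 30: (30-3) mod 2 = 1, same as step 4 -> [3 1 3]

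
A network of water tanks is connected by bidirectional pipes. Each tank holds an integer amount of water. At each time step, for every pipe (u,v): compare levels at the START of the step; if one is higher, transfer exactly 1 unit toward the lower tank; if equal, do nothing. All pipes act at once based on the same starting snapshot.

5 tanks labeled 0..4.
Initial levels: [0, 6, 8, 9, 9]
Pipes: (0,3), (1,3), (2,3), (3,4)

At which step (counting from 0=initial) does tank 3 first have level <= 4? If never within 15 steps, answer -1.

Step 1: flows [3->0,3->1,3->2,3=4] -> levels [1 7 9 6 9]
Step 2: flows [3->0,1->3,2->3,4->3] -> levels [2 6 8 8 8]
Step 3: flows [3->0,3->1,2=3,3=4] -> levels [3 7 8 6 8]
Step 4: flows [3->0,1->3,2->3,4->3] -> levels [4 6 7 8 7]
Step 5: flows [3->0,3->1,3->2,3->4] -> levels [5 7 8 4 8]
Tank 3 first reaches <=4 at step 5

Answer: 5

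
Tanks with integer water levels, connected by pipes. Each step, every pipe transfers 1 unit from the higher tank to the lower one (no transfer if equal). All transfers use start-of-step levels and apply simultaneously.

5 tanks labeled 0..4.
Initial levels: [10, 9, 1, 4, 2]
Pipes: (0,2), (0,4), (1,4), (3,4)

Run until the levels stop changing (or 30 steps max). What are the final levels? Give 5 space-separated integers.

Answer: 6 6 4 6 4

Derivation:
Step 1: flows [0->2,0->4,1->4,3->4] -> levels [8 8 2 3 5]
Step 2: flows [0->2,0->4,1->4,4->3] -> levels [6 7 3 4 6]
Step 3: flows [0->2,0=4,1->4,4->3] -> levels [5 6 4 5 6]
Step 4: flows [0->2,4->0,1=4,4->3] -> levels [5 6 5 6 4]
Step 5: flows [0=2,0->4,1->4,3->4] -> levels [4 5 5 5 7]
Step 6: flows [2->0,4->0,4->1,4->3] -> levels [6 6 4 6 4]
Step 7: flows [0->2,0->4,1->4,3->4] -> levels [4 5 5 5 7]
  -> period-2 cycle: step 7 state = step 5 state; never stabilizes
  -> state at step 30: (30-5) mod 2 = 1, same as step 6 -> [6 6 4 6 4]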